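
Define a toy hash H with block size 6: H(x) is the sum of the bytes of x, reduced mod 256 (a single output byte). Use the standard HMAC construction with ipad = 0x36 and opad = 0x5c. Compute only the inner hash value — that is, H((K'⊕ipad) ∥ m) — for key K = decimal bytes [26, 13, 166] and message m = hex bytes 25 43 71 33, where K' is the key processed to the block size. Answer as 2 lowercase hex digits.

a5

Key decimal bytes [26, 13, 166] = 1a 0d a6 is 3 bytes ≤ B = 6; zero-pad to 6 bytes: K' = 1a 0d a6 00 00 00.
K' ⊕ ipad = 2c 3b 90 36 36 36.
Inner input = 2c 3b 90 36 36 36 ∥ 25 43 71 33.
Inner hash: sum = 44+59+144+54+54+54+37+67+113+51 = 677; mod 256 = 165 → a5.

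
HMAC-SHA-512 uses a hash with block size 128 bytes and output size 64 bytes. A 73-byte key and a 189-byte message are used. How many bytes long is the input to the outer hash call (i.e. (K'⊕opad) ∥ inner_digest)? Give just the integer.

Key is 73 ≤ 128 bytes, zero-padded: |K'| = 128.
Outer input = (K'⊕opad) ∥ H(inner) → 128 + 64 = 192 bytes.

192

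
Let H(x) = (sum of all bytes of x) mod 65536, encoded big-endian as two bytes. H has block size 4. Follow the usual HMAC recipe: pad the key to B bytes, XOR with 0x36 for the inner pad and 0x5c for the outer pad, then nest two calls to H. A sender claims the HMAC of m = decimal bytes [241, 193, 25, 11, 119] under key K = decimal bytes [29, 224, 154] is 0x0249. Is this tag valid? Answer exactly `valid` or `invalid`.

Key decimal bytes [29, 224, 154] = 1d e0 9a is 3 bytes ≤ B = 4; zero-pad to 4 bytes: K' = 1d e0 9a 00.
K' ⊕ ipad = 2b d6 ac 36; K' ⊕ opad = 41 bc c6 5c.
Inner hash: sum = 43+214+172+54+241+193+25+11+119 = 1072 → 04 30.
Outer hash (recomputed tag): sum = 65+188+198+92+4+48 = 595 → 02 53.
Recomputed tag = 0253; claimed = 0249 → mismatch.

invalid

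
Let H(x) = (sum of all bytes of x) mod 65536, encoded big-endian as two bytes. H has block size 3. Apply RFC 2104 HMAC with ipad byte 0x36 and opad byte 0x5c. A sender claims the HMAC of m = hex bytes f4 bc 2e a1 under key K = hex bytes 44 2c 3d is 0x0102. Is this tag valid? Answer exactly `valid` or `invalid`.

valid

Key hex bytes 44 2c 3d is exactly B = 3 bytes: K' = 44 2c 3d.
K' ⊕ ipad = 72 1a 0b; K' ⊕ opad = 18 70 61.
Inner hash: sum = 114+26+11+244+188+46+161 = 790 → 03 16.
Outer hash (recomputed tag): sum = 24+112+97+3+22 = 258 → 01 02.
Recomputed tag = 0102; claimed = 0102 → match.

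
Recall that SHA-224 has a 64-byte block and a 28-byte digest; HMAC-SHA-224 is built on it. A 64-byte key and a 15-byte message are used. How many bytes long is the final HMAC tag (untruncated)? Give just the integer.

The tag is one SHA-224 digest: 28 bytes.

28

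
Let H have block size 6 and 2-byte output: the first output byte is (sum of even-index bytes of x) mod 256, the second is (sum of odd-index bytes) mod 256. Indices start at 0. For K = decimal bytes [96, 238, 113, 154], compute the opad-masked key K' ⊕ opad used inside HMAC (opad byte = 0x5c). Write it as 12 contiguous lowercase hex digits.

Key decimal bytes [96, 238, 113, 154] = 60 ee 71 9a is 4 bytes ≤ B = 6; zero-pad to 6 bytes: K' = 60 ee 71 9a 00 00.
XOR each byte with 0x5c: 60⊕5c=3c, ee⊕5c=b2, 71⊕5c=2d, 9a⊕5c=c6, 00⊕5c=5c, 00⊕5c=5c.

3cb22dc65c5c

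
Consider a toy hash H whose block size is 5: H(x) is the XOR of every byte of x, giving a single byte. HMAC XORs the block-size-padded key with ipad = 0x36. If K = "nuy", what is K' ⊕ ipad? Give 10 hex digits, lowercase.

58434f3636

Key "nuy" = 6e 75 79 is 3 bytes ≤ B = 5; zero-pad to 5 bytes: K' = 6e 75 79 00 00.
XOR each byte with 0x36: 6e⊕36=58, 75⊕36=43, 79⊕36=4f, 00⊕36=36, 00⊕36=36.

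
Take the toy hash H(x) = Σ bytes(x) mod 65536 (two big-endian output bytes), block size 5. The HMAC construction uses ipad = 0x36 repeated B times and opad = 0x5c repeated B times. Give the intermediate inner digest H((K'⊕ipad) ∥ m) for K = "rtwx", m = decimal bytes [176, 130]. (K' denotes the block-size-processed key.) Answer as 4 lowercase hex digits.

Key "rtwx" = 72 74 77 78 is 4 bytes ≤ B = 5; zero-pad to 5 bytes: K' = 72 74 77 78 00.
K' ⊕ ipad = 44 42 41 4e 36.
Inner input = 44 42 41 4e 36 ∥ b0 82.
Inner hash: sum = 68+66+65+78+54+176+130 = 637 → 02 7d.

027d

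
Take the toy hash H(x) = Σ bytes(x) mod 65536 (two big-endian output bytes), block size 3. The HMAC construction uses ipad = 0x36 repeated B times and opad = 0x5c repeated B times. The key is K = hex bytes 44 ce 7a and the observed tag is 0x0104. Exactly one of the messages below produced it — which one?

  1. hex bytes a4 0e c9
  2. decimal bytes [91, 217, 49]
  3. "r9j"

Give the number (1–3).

Key hex bytes 44 ce 7a is exactly B = 3 bytes: K' = 44 ce 7a.
K' ⊕ ipad = 72 f8 4c; K' ⊕ opad = 18 92 26.
m1: inner = H(72 f8 4c a4 0e c9) = 03 31; tag = H(18 92 26 03 31) = 0104 ← matches
m2: inner = H(72 f8 4c 5b d9 31) = 03 1b; tag = H(18 92 26 03 1b) = 00ee
m3: inner = H(72 f8 4c 72 39 6a) = 02 cb; tag = H(18 92 26 02 cb) = 019d

1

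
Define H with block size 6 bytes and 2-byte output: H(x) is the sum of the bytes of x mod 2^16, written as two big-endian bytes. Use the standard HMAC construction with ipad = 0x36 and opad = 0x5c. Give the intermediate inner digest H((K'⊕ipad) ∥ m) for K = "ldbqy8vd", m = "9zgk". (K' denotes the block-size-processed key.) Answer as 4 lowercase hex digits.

Key "ldbqy8vd" = 6c 64 62 71 79 38 76 64 is 8 bytes > B = 6, so hash it first: H(key) = 03 2e, then zero-pad to 6 bytes: K' = 03 2e 00 00 00 00.
K' ⊕ ipad = 35 18 36 36 36 36.
Inner input = 35 18 36 36 36 36 ∥ 39 7a 67 6b.
Inner hash: sum = 53+24+54+54+54+54+57+122+103+107 = 682 → 02 aa.

02aa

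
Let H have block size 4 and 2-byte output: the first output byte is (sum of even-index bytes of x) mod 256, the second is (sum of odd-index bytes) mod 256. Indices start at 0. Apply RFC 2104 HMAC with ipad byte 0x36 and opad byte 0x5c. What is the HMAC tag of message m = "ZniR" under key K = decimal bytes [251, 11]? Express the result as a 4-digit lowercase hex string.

Key decimal bytes [251, 11] = fb 0b is 2 bytes ≤ B = 4; zero-pad to 4 bytes: K' = fb 0b 00 00.
K' ⊕ ipad = cd 3d 36 36.  K' ⊕ opad = a7 57 5c 5c.
Inner input = (K'⊕ipad) ∥ m = cd 3d 36 36 ∥ 5a 6e 69 52.
Inner hash: even-index sum = 454 mod 256 = 198; odd-index sum = 307 mod 256 = 51 → c6 33.
Outer input = (K'⊕opad) ∥ inner = a7 57 5c 5c ∥ c6 33.
Outer hash (tag): even-index sum = 457 mod 256 = 201; odd-index sum = 230 mod 256 = 230 → c9 e6.

c9e6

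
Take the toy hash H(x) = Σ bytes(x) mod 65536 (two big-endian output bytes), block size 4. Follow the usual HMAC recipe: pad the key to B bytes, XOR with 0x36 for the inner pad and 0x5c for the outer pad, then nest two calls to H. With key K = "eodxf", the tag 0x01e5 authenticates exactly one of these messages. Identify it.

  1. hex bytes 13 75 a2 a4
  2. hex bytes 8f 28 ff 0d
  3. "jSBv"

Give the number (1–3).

Key "eodxf" = 65 6f 64 78 66 is 5 bytes > B = 4, so hash it first: H(key) = 02 16, then zero-pad to 4 bytes: K' = 02 16 00 00.
K' ⊕ ipad = 34 20 36 36; K' ⊕ opad = 5e 4a 5c 5c.
m1: inner = H(34 20 36 36 13 75 a2 a4) = 02 8e; tag = H(5e 4a 5c 5c 02 8e) = 01f0
m2: inner = H(34 20 36 36 8f 28 ff 0d) = 02 83; tag = H(5e 4a 5c 5c 02 83) = 01e5 ← matches
m3: inner = H(34 20 36 36 6a 53 42 76) = 02 35; tag = H(5e 4a 5c 5c 02 35) = 0197

2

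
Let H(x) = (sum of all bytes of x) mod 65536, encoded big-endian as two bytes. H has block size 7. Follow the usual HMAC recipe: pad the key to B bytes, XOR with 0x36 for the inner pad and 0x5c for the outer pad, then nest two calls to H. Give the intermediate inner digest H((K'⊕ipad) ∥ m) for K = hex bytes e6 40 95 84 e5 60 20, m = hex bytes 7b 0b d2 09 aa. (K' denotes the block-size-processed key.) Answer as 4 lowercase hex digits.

Key hex bytes e6 40 95 84 e5 60 20 is exactly B = 7 bytes: K' = e6 40 95 84 e5 60 20.
K' ⊕ ipad = d0 76 a3 b2 d3 56 16.
Inner input = d0 76 a3 b2 d3 56 16 ∥ 7b 0b d2 09 aa.
Inner hash: sum = 208+118+163+178+211+86+22+123+11+210+9+170 = 1509 → 05 e5.

05e5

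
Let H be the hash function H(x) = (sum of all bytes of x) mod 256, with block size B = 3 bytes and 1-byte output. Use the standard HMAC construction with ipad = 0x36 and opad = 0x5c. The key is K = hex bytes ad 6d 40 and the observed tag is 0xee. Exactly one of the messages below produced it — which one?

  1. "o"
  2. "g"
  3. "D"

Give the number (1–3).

Key hex bytes ad 6d 40 is exactly B = 3 bytes: K' = ad 6d 40.
K' ⊕ ipad = 9b 5b 76; K' ⊕ opad = f1 31 1c.
m1: inner = H(9b 5b 76 6f) = db; tag = H(f1 31 1c db) = 19
m2: inner = H(9b 5b 76 67) = d3; tag = H(f1 31 1c d3) = 11
m3: inner = H(9b 5b 76 44) = b0; tag = H(f1 31 1c b0) = ee ← matches

3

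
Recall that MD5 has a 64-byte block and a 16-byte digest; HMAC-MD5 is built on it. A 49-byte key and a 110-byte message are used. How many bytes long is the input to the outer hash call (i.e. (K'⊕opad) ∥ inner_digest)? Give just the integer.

Key is 49 ≤ 64 bytes, zero-padded: |K'| = 64.
Outer input = (K'⊕opad) ∥ H(inner) → 64 + 16 = 80 bytes.

80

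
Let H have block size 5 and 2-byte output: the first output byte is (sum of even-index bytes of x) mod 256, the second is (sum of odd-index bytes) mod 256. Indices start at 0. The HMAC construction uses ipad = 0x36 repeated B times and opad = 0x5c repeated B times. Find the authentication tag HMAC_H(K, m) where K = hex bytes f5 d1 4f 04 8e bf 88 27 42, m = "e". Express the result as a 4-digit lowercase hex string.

a059

Key hex bytes f5 d1 4f 04 8e bf 88 27 42 is 9 bytes > B = 5, so hash it first: H(key) = 9c bb, then zero-pad to 5 bytes: K' = 9c bb 00 00 00.
K' ⊕ ipad = aa 8d 36 36 36.  K' ⊕ opad = c0 e7 5c 5c 5c.
Inner input = (K'⊕ipad) ∥ m = aa 8d 36 36 36 ∥ 65.
Inner hash: even-index sum = 278 mod 256 = 22; odd-index sum = 296 mod 256 = 40 → 16 28.
Outer input = (K'⊕opad) ∥ inner = c0 e7 5c 5c 5c ∥ 16 28.
Outer hash (tag): even-index sum = 416 mod 256 = 160; odd-index sum = 345 mod 256 = 89 → a0 59.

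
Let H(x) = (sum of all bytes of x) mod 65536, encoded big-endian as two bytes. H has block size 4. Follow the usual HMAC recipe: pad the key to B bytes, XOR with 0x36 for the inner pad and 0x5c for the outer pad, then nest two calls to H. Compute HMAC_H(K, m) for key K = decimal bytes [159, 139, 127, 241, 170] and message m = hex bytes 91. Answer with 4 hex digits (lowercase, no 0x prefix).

Key decimal bytes [159, 139, 127, 241, 170] = 9f 8b 7f f1 aa is 5 bytes > B = 4, so hash it first: H(key) = 03 44, then zero-pad to 4 bytes: K' = 03 44 00 00.
K' ⊕ ipad = 35 72 36 36.  K' ⊕ opad = 5f 18 5c 5c.
Inner input = (K'⊕ipad) ∥ m = 35 72 36 36 ∥ 91.
Inner hash: sum = 53+114+54+54+145 = 420 → 01 a4.
Outer input = (K'⊕opad) ∥ inner = 5f 18 5c 5c ∥ 01 a4.
Outer hash (tag): sum = 95+24+92+92+1+164 = 468 → 01 d4.

01d4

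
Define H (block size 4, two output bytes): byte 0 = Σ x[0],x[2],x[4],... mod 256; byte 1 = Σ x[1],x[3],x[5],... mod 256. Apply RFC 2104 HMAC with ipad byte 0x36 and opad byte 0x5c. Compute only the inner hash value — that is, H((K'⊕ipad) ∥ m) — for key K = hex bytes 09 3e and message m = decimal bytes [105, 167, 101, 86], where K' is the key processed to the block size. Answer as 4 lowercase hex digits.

Key hex bytes 09 3e is 2 bytes ≤ B = 4; zero-pad to 4 bytes: K' = 09 3e 00 00.
K' ⊕ ipad = 3f 08 36 36.
Inner input = 3f 08 36 36 ∥ 69 a7 65 56.
Inner hash: even-index sum = 323 mod 256 = 67; odd-index sum = 315 mod 256 = 59 → 43 3b.

433b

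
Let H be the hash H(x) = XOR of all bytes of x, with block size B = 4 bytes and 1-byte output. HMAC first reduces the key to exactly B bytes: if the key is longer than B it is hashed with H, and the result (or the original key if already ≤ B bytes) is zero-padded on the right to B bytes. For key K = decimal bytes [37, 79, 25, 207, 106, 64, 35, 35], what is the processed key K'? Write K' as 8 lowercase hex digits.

|K| = 8 > B = 4, so first hash the key.
H(K): XOR 25⊕4f⊕19⊕cf⊕6a⊕40⊕23⊕23 = 96.
Zero-pad H(K) = 96 to 4 bytes: K' = 96 00 00 00.

96000000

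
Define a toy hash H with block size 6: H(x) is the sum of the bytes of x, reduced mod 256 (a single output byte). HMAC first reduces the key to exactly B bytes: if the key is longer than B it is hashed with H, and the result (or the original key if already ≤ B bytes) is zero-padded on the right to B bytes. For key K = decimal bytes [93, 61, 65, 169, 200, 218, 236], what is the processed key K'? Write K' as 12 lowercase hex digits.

|K| = 7 > B = 6, so first hash the key.
H(K): sum = 93+61+65+169+200+218+236 = 1042; mod 256 = 18 → 12.
Zero-pad H(K) = 12 to 6 bytes: K' = 12 00 00 00 00 00.

120000000000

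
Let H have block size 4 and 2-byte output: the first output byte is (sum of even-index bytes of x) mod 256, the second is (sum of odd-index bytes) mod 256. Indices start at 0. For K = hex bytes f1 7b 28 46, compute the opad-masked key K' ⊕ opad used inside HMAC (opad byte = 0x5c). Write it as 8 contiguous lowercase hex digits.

Key hex bytes f1 7b 28 46 is exactly B = 4 bytes: K' = f1 7b 28 46.
XOR each byte with 0x5c: f1⊕5c=ad, 7b⊕5c=27, 28⊕5c=74, 46⊕5c=1a.

ad27741a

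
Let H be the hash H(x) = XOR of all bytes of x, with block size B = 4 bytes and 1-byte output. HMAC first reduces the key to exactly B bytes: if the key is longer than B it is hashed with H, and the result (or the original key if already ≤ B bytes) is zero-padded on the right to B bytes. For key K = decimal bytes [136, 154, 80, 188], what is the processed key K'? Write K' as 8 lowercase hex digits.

889a50bc

Key decimal bytes [136, 154, 80, 188] = 88 9a 50 bc is exactly B = 4 bytes: K' = 88 9a 50 bc.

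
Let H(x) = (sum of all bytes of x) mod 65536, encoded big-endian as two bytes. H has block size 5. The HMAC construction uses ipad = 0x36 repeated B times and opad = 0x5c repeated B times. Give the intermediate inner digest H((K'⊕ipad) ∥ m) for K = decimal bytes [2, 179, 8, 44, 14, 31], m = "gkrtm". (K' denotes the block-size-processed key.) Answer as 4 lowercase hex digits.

031e

Key decimal bytes [2, 179, 8, 44, 14, 31] = 02 b3 08 2c 0e 1f is 6 bytes > B = 5, so hash it first: H(key) = 01 16, then zero-pad to 5 bytes: K' = 01 16 00 00 00.
K' ⊕ ipad = 37 20 36 36 36.
Inner input = 37 20 36 36 36 ∥ 67 6b 72 74 6d.
Inner hash: sum = 55+32+54+54+54+103+107+114+116+109 = 798 → 03 1e.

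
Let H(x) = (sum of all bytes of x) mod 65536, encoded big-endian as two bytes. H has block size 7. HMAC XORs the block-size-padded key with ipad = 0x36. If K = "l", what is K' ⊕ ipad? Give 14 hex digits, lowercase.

Key "l" = 6c is 1 byte ≤ B = 7; zero-pad to 7 bytes: K' = 6c 00 00 00 00 00 00.
XOR each byte with 0x36: 6c⊕36=5a, 00⊕36=36, 00⊕36=36, 00⊕36=36, 00⊕36=36, 00⊕36=36, 00⊕36=36.

5a363636363636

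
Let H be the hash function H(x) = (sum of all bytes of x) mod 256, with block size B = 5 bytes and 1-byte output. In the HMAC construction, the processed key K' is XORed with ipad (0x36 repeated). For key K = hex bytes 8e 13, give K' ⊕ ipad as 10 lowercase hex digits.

Key hex bytes 8e 13 is 2 bytes ≤ B = 5; zero-pad to 5 bytes: K' = 8e 13 00 00 00.
XOR each byte with 0x36: 8e⊕36=b8, 13⊕36=25, 00⊕36=36, 00⊕36=36, 00⊕36=36.

b825363636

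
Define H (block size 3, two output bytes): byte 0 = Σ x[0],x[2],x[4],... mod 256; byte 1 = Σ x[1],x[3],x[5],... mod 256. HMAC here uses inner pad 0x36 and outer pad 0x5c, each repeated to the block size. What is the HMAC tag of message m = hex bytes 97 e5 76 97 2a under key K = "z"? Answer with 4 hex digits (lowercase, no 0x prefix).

ef5a

Key "z" = 7a is 1 byte ≤ B = 3; zero-pad to 3 bytes: K' = 7a 00 00.
K' ⊕ ipad = 4c 36 36.  K' ⊕ opad = 26 5c 5c.
Inner input = (K'⊕ipad) ∥ m = 4c 36 36 ∥ 97 e5 76 97 2a.
Inner hash: even-index sum = 510 mod 256 = 254; odd-index sum = 365 mod 256 = 109 → fe 6d.
Outer input = (K'⊕opad) ∥ inner = 26 5c 5c ∥ fe 6d.
Outer hash (tag): even-index sum = 239 mod 256 = 239; odd-index sum = 346 mod 256 = 90 → ef 5a.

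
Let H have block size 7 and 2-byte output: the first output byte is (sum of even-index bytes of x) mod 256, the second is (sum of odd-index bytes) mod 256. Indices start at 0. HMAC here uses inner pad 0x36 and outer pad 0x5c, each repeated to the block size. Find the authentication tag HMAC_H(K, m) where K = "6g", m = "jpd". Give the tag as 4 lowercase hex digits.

0905

Key "6g" = 36 67 is 2 bytes ≤ B = 7; zero-pad to 7 bytes: K' = 36 67 00 00 00 00 00.
K' ⊕ ipad = 00 51 36 36 36 36 36.  K' ⊕ opad = 6a 3b 5c 5c 5c 5c 5c.
Inner input = (K'⊕ipad) ∥ m = 00 51 36 36 36 36 36 ∥ 6a 70 64.
Inner hash: even-index sum = 274 mod 256 = 18; odd-index sum = 395 mod 256 = 139 → 12 8b.
Outer input = (K'⊕opad) ∥ inner = 6a 3b 5c 5c 5c 5c 5c ∥ 12 8b.
Outer hash (tag): even-index sum = 521 mod 256 = 9; odd-index sum = 261 mod 256 = 5 → 09 05.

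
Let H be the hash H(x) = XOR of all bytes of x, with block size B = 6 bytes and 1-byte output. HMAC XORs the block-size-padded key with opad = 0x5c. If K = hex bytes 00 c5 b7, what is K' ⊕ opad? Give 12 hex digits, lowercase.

5c99eb5c5c5c

Key hex bytes 00 c5 b7 is 3 bytes ≤ B = 6; zero-pad to 6 bytes: K' = 00 c5 b7 00 00 00.
XOR each byte with 0x5c: 00⊕5c=5c, c5⊕5c=99, b7⊕5c=eb, 00⊕5c=5c, 00⊕5c=5c, 00⊕5c=5c.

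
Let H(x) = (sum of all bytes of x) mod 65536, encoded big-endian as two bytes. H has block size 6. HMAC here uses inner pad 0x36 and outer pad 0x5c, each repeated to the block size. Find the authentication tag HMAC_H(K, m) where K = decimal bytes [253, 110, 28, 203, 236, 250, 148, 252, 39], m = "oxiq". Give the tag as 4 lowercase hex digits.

0324

Key decimal bytes [253, 110, 28, 203, 236, 250, 148, 252, 39] = fd 6e 1c cb ec fa 94 fc 27 is 9 bytes > B = 6, so hash it first: H(key) = 05 ef, then zero-pad to 6 bytes: K' = 05 ef 00 00 00 00.
K' ⊕ ipad = 33 d9 36 36 36 36.  K' ⊕ opad = 59 b3 5c 5c 5c 5c.
Inner input = (K'⊕ipad) ∥ m = 33 d9 36 36 36 36 ∥ 6f 78 69 71.
Inner hash: sum = 51+217+54+54+54+54+111+120+105+113 = 933 → 03 a5.
Outer input = (K'⊕opad) ∥ inner = 59 b3 5c 5c 5c 5c ∥ 03 a5.
Outer hash (tag): sum = 89+179+92+92+92+92+3+165 = 804 → 03 24.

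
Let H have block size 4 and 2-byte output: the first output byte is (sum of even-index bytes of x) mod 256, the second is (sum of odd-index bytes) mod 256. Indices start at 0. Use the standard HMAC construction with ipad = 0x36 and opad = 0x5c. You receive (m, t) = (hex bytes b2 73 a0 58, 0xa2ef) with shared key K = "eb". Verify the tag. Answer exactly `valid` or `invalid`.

Key "eb" = 65 62 is 2 bytes ≤ B = 4; zero-pad to 4 bytes: K' = 65 62 00 00.
K' ⊕ ipad = 53 54 36 36; K' ⊕ opad = 39 3e 5c 5c.
Inner hash: even-index sum = 475 mod 256 = 219; odd-index sum = 341 mod 256 = 85 → db 55.
Outer hash (recomputed tag): even-index sum = 368 mod 256 = 112; odd-index sum = 239 mod 256 = 239 → 70 ef.
Recomputed tag = 70ef; claimed = a2ef → mismatch.

invalid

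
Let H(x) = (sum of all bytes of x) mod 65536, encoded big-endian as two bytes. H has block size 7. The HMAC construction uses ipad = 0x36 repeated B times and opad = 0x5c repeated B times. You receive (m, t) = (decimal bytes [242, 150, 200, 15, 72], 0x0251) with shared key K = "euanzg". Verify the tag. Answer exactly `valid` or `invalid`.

Key "euanzg" = 65 75 61 6e 7a 67 is 6 bytes ≤ B = 7; zero-pad to 7 bytes: K' = 65 75 61 6e 7a 67 00.
K' ⊕ ipad = 53 43 57 58 4c 51 36; K' ⊕ opad = 39 29 3d 32 26 3b 5c.
Inner hash: sum = 83+67+87+88+76+81+54+242+150+200+15+72 = 1215 → 04 bf.
Outer hash (recomputed tag): sum = 57+41+61+50+38+59+92+4+191 = 593 → 02 51.
Recomputed tag = 0251; claimed = 0251 → match.

valid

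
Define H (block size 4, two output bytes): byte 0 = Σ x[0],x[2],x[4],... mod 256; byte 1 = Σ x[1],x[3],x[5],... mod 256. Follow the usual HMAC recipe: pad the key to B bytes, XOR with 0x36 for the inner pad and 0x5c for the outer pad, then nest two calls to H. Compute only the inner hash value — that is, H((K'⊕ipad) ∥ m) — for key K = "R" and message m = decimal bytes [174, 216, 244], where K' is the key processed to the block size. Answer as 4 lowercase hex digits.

3c44

Key "R" = 52 is 1 byte ≤ B = 4; zero-pad to 4 bytes: K' = 52 00 00 00.
K' ⊕ ipad = 64 36 36 36.
Inner input = 64 36 36 36 ∥ ae d8 f4.
Inner hash: even-index sum = 572 mod 256 = 60; odd-index sum = 324 mod 256 = 68 → 3c 44.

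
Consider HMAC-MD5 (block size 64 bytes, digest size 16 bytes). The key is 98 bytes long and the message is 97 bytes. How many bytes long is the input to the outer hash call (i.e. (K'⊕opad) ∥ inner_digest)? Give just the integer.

80

Key is 98 > 64 bytes, so it is hashed to 16 bytes then zero-padded to 64: |K'| = 64.
Outer input = (K'⊕opad) ∥ H(inner) → 64 + 16 = 80 bytes.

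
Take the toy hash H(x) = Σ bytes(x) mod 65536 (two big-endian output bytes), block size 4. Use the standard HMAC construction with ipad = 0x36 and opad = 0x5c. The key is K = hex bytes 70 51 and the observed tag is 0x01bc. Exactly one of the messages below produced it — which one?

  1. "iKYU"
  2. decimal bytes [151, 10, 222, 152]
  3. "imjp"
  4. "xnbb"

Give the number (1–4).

3

Key hex bytes 70 51 is 2 bytes ≤ B = 4; zero-pad to 4 bytes: K' = 70 51 00 00.
K' ⊕ ipad = 46 67 36 36; K' ⊕ opad = 2c 0d 5c 5c.
m1: inner = H(46 67 36 36 69 4b 59 55) = 02 7b; tag = H(2c 0d 5c 5c 02 7b) = 016e
m2: inner = H(46 67 36 36 97 0a de 98) = 03 30; tag = H(2c 0d 5c 5c 03 30) = 0124
m3: inner = H(46 67 36 36 69 6d 6a 70) = 02 c9; tag = H(2c 0d 5c 5c 02 c9) = 01bc ← matches
m4: inner = H(46 67 36 36 78 6e 62 62) = 02 c3; tag = H(2c 0d 5c 5c 02 c3) = 01b6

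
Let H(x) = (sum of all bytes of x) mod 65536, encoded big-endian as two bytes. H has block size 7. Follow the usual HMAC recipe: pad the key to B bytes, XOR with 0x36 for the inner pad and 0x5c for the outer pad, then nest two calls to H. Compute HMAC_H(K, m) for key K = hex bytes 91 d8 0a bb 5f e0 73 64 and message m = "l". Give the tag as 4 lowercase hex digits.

025c

Key hex bytes 91 d8 0a bb 5f e0 73 64 is 8 bytes > B = 7, so hash it first: H(key) = 04 44, then zero-pad to 7 bytes: K' = 04 44 00 00 00 00 00.
K' ⊕ ipad = 32 72 36 36 36 36 36.  K' ⊕ opad = 58 18 5c 5c 5c 5c 5c.
Inner input = (K'⊕ipad) ∥ m = 32 72 36 36 36 36 36 ∥ 6c.
Inner hash: sum = 50+114+54+54+54+54+54+108 = 542 → 02 1e.
Outer input = (K'⊕opad) ∥ inner = 58 18 5c 5c 5c 5c 5c ∥ 02 1e.
Outer hash (tag): sum = 88+24+92+92+92+92+92+2+30 = 604 → 02 5c.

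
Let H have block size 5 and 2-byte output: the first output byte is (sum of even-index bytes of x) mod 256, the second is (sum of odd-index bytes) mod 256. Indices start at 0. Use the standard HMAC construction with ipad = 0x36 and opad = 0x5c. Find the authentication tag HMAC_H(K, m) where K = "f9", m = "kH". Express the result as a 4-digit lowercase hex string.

Key "f9" = 66 39 is 2 bytes ≤ B = 5; zero-pad to 5 bytes: K' = 66 39 00 00 00.
K' ⊕ ipad = 50 0f 36 36 36.  K' ⊕ opad = 3a 65 5c 5c 5c.
Inner input = (K'⊕ipad) ∥ m = 50 0f 36 36 36 ∥ 6b 48.
Inner hash: even-index sum = 260 mod 256 = 4; odd-index sum = 176 mod 256 = 176 → 04 b0.
Outer input = (K'⊕opad) ∥ inner = 3a 65 5c 5c 5c ∥ 04 b0.
Outer hash (tag): even-index sum = 418 mod 256 = 162; odd-index sum = 197 mod 256 = 197 → a2 c5.

a2c5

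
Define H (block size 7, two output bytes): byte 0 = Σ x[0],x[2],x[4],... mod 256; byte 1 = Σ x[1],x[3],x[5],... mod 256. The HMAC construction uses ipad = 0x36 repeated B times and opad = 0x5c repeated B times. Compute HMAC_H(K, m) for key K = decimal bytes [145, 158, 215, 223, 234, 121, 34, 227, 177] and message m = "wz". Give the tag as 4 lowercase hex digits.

5f6c

Key decimal bytes [145, 158, 215, 223, 234, 121, 34, 227, 177] = 91 9e d7 df ea 79 22 e3 b1 is 9 bytes > B = 7, so hash it first: H(key) = 25 d9, then zero-pad to 7 bytes: K' = 25 d9 00 00 00 00 00.
K' ⊕ ipad = 13 ef 36 36 36 36 36.  K' ⊕ opad = 79 85 5c 5c 5c 5c 5c.
Inner input = (K'⊕ipad) ∥ m = 13 ef 36 36 36 36 36 ∥ 77 7a.
Inner hash: even-index sum = 303 mod 256 = 47; odd-index sum = 466 mod 256 = 210 → 2f d2.
Outer input = (K'⊕opad) ∥ inner = 79 85 5c 5c 5c 5c 5c ∥ 2f d2.
Outer hash (tag): even-index sum = 607 mod 256 = 95; odd-index sum = 364 mod 256 = 108 → 5f 6c.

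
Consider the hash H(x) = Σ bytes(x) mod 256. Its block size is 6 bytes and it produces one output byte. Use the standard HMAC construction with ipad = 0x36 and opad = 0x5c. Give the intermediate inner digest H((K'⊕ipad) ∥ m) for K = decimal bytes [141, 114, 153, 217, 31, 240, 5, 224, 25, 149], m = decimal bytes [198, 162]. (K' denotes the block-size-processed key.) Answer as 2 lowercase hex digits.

Key decimal bytes [141, 114, 153, 217, 31, 240, 5, 224, 25, 149] = 8d 72 99 d9 1f f0 05 e0 19 95 is 10 bytes > B = 6, so hash it first: H(key) = 13, then zero-pad to 6 bytes: K' = 13 00 00 00 00 00.
K' ⊕ ipad = 25 36 36 36 36 36.
Inner input = 25 36 36 36 36 36 ∥ c6 a2.
Inner hash: sum = 37+54+54+54+54+54+198+162 = 667; mod 256 = 155 → 9b.

9b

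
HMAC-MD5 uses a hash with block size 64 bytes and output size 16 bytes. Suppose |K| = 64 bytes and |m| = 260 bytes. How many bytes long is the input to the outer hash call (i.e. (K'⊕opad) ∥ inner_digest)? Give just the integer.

Key is 64 ≤ 64 bytes, zero-padded: |K'| = 64.
Outer input = (K'⊕opad) ∥ H(inner) → 64 + 16 = 80 bytes.

80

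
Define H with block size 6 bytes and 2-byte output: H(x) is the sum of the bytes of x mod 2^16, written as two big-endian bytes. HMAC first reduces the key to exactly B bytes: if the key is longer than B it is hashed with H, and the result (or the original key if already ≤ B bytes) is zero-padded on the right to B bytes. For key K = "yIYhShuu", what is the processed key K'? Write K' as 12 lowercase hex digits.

032800000000

|K| = 8 > B = 6, so first hash the key.
H(K): sum = 121+73+89+104+83+104+117+117 = 808 → 03 28.
Zero-pad H(K) = 03 28 to 6 bytes: K' = 03 28 00 00 00 00.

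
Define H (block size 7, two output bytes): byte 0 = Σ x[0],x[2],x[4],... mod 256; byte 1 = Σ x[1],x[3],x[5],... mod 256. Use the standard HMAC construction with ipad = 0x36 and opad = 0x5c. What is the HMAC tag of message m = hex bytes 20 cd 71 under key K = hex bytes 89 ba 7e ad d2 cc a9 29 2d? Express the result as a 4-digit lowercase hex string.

6ec0

Key hex bytes 89 ba 7e ad d2 cc a9 29 2d is 9 bytes > B = 7, so hash it first: H(key) = af 5c, then zero-pad to 7 bytes: K' = af 5c 00 00 00 00 00.
K' ⊕ ipad = 99 6a 36 36 36 36 36.  K' ⊕ opad = f3 00 5c 5c 5c 5c 5c.
Inner input = (K'⊕ipad) ∥ m = 99 6a 36 36 36 36 36 ∥ 20 cd 71.
Inner hash: even-index sum = 520 mod 256 = 8; odd-index sum = 359 mod 256 = 103 → 08 67.
Outer input = (K'⊕opad) ∥ inner = f3 00 5c 5c 5c 5c 5c ∥ 08 67.
Outer hash (tag): even-index sum = 622 mod 256 = 110; odd-index sum = 192 mod 256 = 192 → 6e c0.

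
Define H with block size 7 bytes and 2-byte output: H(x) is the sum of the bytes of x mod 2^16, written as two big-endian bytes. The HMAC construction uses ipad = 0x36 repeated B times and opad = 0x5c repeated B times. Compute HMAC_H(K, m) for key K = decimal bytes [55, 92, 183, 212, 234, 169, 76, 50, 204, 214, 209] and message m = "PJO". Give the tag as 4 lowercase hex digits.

Key decimal bytes [55, 92, 183, 212, 234, 169, 76, 50, 204, 214, 209] = 37 5c b7 d4 ea a9 4c 32 cc d6 d1 is 11 bytes > B = 7, so hash it first: H(key) = 06 a2, then zero-pad to 7 bytes: K' = 06 a2 00 00 00 00 00.
K' ⊕ ipad = 30 94 36 36 36 36 36.  K' ⊕ opad = 5a fe 5c 5c 5c 5c 5c.
Inner input = (K'⊕ipad) ∥ m = 30 94 36 36 36 36 36 ∥ 50 4a 4f.
Inner hash: sum = 48+148+54+54+54+54+54+80+74+79 = 699 → 02 bb.
Outer input = (K'⊕opad) ∥ inner = 5a fe 5c 5c 5c 5c 5c ∥ 02 bb.
Outer hash (tag): sum = 90+254+92+92+92+92+92+2+187 = 993 → 03 e1.

03e1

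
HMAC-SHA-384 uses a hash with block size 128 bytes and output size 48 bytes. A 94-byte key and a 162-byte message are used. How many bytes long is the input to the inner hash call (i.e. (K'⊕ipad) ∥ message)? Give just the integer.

290

Key is 94 ≤ 128 bytes, zero-padded: |K'| = 128.
Inner input = (K'⊕ipad) ∥ m → 128 + 162 = 290 bytes.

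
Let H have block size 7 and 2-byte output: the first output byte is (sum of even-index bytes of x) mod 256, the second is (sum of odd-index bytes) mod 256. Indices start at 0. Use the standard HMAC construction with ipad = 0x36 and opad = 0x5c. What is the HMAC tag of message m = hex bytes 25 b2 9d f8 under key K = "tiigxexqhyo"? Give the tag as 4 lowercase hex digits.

Key "tiigxexqhyo" = 74 69 69 67 78 65 78 71 68 79 6f is 11 bytes > B = 7, so hash it first: H(key) = a4 1f, then zero-pad to 7 bytes: K' = a4 1f 00 00 00 00 00.
K' ⊕ ipad = 92 29 36 36 36 36 36.  K' ⊕ opad = f8 43 5c 5c 5c 5c 5c.
Inner input = (K'⊕ipad) ∥ m = 92 29 36 36 36 36 36 ∥ 25 b2 9d f8.
Inner hash: even-index sum = 734 mod 256 = 222; odd-index sum = 343 mod 256 = 87 → de 57.
Outer input = (K'⊕opad) ∥ inner = f8 43 5c 5c 5c 5c 5c ∥ de 57.
Outer hash (tag): even-index sum = 611 mod 256 = 99; odd-index sum = 473 mod 256 = 217 → 63 d9.

63d9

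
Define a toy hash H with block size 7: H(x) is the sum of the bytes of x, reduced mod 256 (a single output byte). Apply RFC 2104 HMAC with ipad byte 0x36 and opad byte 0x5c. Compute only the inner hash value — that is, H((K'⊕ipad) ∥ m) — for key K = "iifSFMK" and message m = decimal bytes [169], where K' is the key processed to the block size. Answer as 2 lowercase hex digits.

Key "iifSFMK" = 69 69 66 53 46 4d 4b is exactly B = 7 bytes: K' = 69 69 66 53 46 4d 4b.
K' ⊕ ipad = 5f 5f 50 65 70 7b 7d.
Inner input = 5f 5f 50 65 70 7b 7d ∥ a9.
Inner hash: sum = 95+95+80+101+112+123+125+169 = 900; mod 256 = 132 → 84.

84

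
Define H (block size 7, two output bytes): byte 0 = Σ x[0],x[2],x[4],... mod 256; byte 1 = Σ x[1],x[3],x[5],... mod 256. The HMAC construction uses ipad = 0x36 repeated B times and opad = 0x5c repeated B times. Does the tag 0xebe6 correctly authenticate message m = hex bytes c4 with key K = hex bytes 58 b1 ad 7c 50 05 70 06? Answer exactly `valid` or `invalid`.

Key hex bytes 58 b1 ad 7c 50 05 70 06 is 8 bytes > B = 7, so hash it first: H(key) = c5 38, then zero-pad to 7 bytes: K' = c5 38 00 00 00 00 00.
K' ⊕ ipad = f3 0e 36 36 36 36 36; K' ⊕ opad = 99 64 5c 5c 5c 5c 5c.
Inner hash: even-index sum = 405 mod 256 = 149; odd-index sum = 318 mod 256 = 62 → 95 3e.
Outer hash (recomputed tag): even-index sum = 491 mod 256 = 235; odd-index sum = 433 mod 256 = 177 → eb b1.
Recomputed tag = ebb1; claimed = ebe6 → mismatch.

invalid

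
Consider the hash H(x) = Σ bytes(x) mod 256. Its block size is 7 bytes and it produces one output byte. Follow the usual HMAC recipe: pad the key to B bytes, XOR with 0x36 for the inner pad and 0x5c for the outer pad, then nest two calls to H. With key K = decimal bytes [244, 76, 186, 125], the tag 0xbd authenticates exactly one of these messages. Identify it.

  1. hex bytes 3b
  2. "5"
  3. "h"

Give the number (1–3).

2

Key decimal bytes [244, 76, 186, 125] = f4 4c ba 7d is 4 bytes ≤ B = 7; zero-pad to 7 bytes: K' = f4 4c ba 7d 00 00 00.
K' ⊕ ipad = c2 7a 8c 4b 36 36 36; K' ⊕ opad = a8 10 e6 21 5c 5c 5c.
m1: inner = H(c2 7a 8c 4b 36 36 36 3b) = f0; tag = H(a8 10 e6 21 5c 5c 5c f0) = c3
m2: inner = H(c2 7a 8c 4b 36 36 36 35) = ea; tag = H(a8 10 e6 21 5c 5c 5c ea) = bd ← matches
m3: inner = H(c2 7a 8c 4b 36 36 36 68) = 1d; tag = H(a8 10 e6 21 5c 5c 5c 1d) = f0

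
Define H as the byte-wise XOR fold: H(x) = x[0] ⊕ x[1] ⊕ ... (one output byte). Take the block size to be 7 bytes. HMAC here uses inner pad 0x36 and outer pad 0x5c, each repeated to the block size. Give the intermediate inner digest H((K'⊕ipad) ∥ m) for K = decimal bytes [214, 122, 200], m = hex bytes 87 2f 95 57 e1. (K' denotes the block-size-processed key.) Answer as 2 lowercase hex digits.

Key decimal bytes [214, 122, 200] = d6 7a c8 is 3 bytes ≤ B = 7; zero-pad to 7 bytes: K' = d6 7a c8 00 00 00 00.
K' ⊕ ipad = e0 4c fe 36 36 36 36.
Inner input = e0 4c fe 36 36 36 36 ∥ 87 2f 95 57 e1.
Inner hash: XOR e0⊕4c⊕fe⊕36⊕36⊕36⊕36⊕87⊕2f⊕95⊕57⊕e1 = d9.

d9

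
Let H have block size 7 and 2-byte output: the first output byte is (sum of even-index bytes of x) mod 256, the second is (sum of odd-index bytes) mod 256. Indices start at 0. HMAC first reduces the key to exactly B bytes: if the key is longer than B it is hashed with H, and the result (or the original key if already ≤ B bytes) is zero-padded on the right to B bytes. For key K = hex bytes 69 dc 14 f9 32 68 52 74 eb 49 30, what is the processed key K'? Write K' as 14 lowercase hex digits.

|K| = 11 > B = 7, so first hash the key.
H(K): even-index sum = 540 mod 256 = 28; odd-index sum = 762 mod 256 = 250 → 1c fa.
Zero-pad H(K) = 1c fa to 7 bytes: K' = 1c fa 00 00 00 00 00.

1cfa0000000000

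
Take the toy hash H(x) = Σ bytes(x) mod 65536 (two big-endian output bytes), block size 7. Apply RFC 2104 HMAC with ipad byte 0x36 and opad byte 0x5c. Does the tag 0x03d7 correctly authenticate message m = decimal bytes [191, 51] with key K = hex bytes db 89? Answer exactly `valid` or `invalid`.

Key hex bytes db 89 is 2 bytes ≤ B = 7; zero-pad to 7 bytes: K' = db 89 00 00 00 00 00.
K' ⊕ ipad = ed bf 36 36 36 36 36; K' ⊕ opad = 87 d5 5c 5c 5c 5c 5c.
Inner hash: sum = 237+191+54+54+54+54+54+191+51 = 940 → 03 ac.
Outer hash (recomputed tag): sum = 135+213+92+92+92+92+92+3+172 = 983 → 03 d7.
Recomputed tag = 03d7; claimed = 03d7 → match.

valid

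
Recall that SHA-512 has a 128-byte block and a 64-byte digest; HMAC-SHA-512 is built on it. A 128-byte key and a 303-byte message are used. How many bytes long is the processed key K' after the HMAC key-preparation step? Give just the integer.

128

Key is 128 ≤ 128 bytes, zero-padded: |K'| = 128.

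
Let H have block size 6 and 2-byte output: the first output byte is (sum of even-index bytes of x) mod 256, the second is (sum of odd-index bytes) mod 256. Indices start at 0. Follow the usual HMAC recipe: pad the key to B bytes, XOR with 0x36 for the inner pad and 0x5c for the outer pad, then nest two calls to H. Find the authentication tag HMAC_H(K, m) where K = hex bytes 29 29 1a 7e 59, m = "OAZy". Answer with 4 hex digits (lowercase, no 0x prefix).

Key hex bytes 29 29 1a 7e 59 is 5 bytes ≤ B = 6; zero-pad to 6 bytes: K' = 29 29 1a 7e 59 00.
K' ⊕ ipad = 1f 1f 2c 48 6f 36.  K' ⊕ opad = 75 75 46 22 05 5c.
Inner input = (K'⊕ipad) ∥ m = 1f 1f 2c 48 6f 36 ∥ 4f 41 5a 79.
Inner hash: even-index sum = 355 mod 256 = 99; odd-index sum = 343 mod 256 = 87 → 63 57.
Outer input = (K'⊕opad) ∥ inner = 75 75 46 22 05 5c ∥ 63 57.
Outer hash (tag): even-index sum = 291 mod 256 = 35; odd-index sum = 330 mod 256 = 74 → 23 4a.

234a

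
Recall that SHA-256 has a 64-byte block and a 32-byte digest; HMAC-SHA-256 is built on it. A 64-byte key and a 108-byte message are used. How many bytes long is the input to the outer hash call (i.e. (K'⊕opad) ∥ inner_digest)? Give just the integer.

Key is 64 ≤ 64 bytes, zero-padded: |K'| = 64.
Outer input = (K'⊕opad) ∥ H(inner) → 64 + 32 = 96 bytes.

96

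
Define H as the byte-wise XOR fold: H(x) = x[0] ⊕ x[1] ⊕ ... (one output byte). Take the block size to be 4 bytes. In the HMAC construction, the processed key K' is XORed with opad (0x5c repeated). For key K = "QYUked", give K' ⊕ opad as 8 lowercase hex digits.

6b5c5c5c

Key "QYUked" = 51 59 55 6b 65 64 is 6 bytes > B = 4, so hash it first: H(key) = 37, then zero-pad to 4 bytes: K' = 37 00 00 00.
XOR each byte with 0x5c: 37⊕5c=6b, 00⊕5c=5c, 00⊕5c=5c, 00⊕5c=5c.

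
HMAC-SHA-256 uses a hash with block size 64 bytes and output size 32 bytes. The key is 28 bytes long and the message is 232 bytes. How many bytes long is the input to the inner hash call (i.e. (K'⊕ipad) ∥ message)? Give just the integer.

296

Key is 28 ≤ 64 bytes, zero-padded: |K'| = 64.
Inner input = (K'⊕ipad) ∥ m → 64 + 232 = 296 bytes.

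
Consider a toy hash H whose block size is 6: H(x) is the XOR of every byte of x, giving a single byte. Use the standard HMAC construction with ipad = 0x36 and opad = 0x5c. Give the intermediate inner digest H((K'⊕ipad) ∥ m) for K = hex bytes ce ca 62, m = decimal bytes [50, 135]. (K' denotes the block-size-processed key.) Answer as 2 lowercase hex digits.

d3

Key hex bytes ce ca 62 is 3 bytes ≤ B = 6; zero-pad to 6 bytes: K' = ce ca 62 00 00 00.
K' ⊕ ipad = f8 fc 54 36 36 36.
Inner input = f8 fc 54 36 36 36 ∥ 32 87.
Inner hash: XOR f8⊕fc⊕54⊕36⊕36⊕36⊕32⊕87 = d3.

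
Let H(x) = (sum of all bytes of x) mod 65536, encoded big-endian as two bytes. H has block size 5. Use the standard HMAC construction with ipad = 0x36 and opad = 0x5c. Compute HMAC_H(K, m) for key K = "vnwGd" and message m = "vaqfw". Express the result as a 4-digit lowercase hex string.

Key "vnwGd" = 76 6e 77 47 64 is exactly B = 5 bytes: K' = 76 6e 77 47 64.
K' ⊕ ipad = 40 58 41 71 52.  K' ⊕ opad = 2a 32 2b 1b 38.
Inner input = (K'⊕ipad) ∥ m = 40 58 41 71 52 ∥ 76 61 71 66 77.
Inner hash: sum = 64+88+65+113+82+118+97+113+102+119 = 961 → 03 c1.
Outer input = (K'⊕opad) ∥ inner = 2a 32 2b 1b 38 ∥ 03 c1.
Outer hash (tag): sum = 42+50+43+27+56+3+193 = 414 → 01 9e.

019e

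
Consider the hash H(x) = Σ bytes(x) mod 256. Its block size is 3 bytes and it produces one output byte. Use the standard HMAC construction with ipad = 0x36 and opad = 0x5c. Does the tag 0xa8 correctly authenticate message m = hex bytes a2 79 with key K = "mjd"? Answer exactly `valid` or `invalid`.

Key "mjd" = 6d 6a 64 is exactly B = 3 bytes: K' = 6d 6a 64.
K' ⊕ ipad = 5b 5c 52; K' ⊕ opad = 31 36 38.
Inner hash: sum = 91+92+82+162+121 = 548; mod 256 = 36 → 24.
Outer hash (recomputed tag): sum = 49+54+56+36 = 195 → c3.
Recomputed tag = c3; claimed = a8 → mismatch.

invalid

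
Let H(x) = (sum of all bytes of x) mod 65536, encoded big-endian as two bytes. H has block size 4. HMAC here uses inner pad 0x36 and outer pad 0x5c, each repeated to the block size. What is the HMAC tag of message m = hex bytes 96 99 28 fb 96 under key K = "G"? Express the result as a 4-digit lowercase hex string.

Key "G" = 47 is 1 byte ≤ B = 4; zero-pad to 4 bytes: K' = 47 00 00 00.
K' ⊕ ipad = 71 36 36 36.  K' ⊕ opad = 1b 5c 5c 5c.
Inner input = (K'⊕ipad) ∥ m = 71 36 36 36 ∥ 96 99 28 fb 96.
Inner hash: sum = 113+54+54+54+150+153+40+251+150 = 1019 → 03 fb.
Outer input = (K'⊕opad) ∥ inner = 1b 5c 5c 5c ∥ 03 fb.
Outer hash (tag): sum = 27+92+92+92+3+251 = 557 → 02 2d.

022d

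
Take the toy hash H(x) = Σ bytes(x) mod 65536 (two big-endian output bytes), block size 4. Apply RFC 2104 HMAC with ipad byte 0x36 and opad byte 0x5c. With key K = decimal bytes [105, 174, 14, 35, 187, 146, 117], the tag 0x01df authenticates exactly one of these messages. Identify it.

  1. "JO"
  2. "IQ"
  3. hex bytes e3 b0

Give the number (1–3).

Key decimal bytes [105, 174, 14, 35, 187, 146, 117] = 69 ae 0e 23 bb 92 75 is 7 bytes > B = 4, so hash it first: H(key) = 03 0a, then zero-pad to 4 bytes: K' = 03 0a 00 00.
K' ⊕ ipad = 35 3c 36 36; K' ⊕ opad = 5f 56 5c 5c.
m1: inner = H(35 3c 36 36 4a 4f) = 01 76; tag = H(5f 56 5c 5c 01 76) = 01e4
m2: inner = H(35 3c 36 36 49 51) = 01 77; tag = H(5f 56 5c 5c 01 77) = 01e5
m3: inner = H(35 3c 36 36 e3 b0) = 02 70; tag = H(5f 56 5c 5c 02 70) = 01df ← matches

3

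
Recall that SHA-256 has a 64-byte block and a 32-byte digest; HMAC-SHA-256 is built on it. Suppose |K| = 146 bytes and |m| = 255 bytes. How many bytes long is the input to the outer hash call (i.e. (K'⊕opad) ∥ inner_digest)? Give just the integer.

96

Key is 146 > 64 bytes, so it is hashed to 32 bytes then zero-padded to 64: |K'| = 64.
Outer input = (K'⊕opad) ∥ H(inner) → 64 + 32 = 96 bytes.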